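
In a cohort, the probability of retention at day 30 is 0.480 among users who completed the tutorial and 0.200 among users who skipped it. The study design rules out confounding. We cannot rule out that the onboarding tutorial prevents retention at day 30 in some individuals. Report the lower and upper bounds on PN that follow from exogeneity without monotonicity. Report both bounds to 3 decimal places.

Let p₁ = 0.48, p₀ = 0.2.
Under exogeneity alone the bounds on PN are max{0,(p₁−p₀)/p₁} ≤ PN ≤ min{1,(1−p₀)/p₁}.
  lower = (p₁ − p₀)/p₁ = 0.28 / 0.48 ≈ 0.5833
  upper = min{1, (1 − p₀)/p₁} = 0.8 / 0.48 ≈ 1.6667 → capped at 1

0.583 ≤ PN ≤ 1.000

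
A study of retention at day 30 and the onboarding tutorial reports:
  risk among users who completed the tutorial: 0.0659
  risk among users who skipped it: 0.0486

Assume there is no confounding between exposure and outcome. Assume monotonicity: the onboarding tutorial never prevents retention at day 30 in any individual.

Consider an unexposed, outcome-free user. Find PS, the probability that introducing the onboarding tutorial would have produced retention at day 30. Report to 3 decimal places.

Let p₁ = 0.0659, p₀ = 0.0486.
Under exogeneity and monotonicity, PS = (p₁ − p₀) / (1 − p₀).
PS = (0.0659 − 0.0486) / (1 − 0.0486) = 0.0173 / 0.9514 ≈ 0.0182

PS ≈ 0.018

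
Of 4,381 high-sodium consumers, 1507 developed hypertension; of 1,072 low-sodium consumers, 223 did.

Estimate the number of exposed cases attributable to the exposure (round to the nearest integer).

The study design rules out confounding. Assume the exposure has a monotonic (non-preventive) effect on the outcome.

about 596 cases

p₁ = P(outcome | exposed) = 1507/4381 = 0.34399
p₀ = P(outcome | unexposed) = 223/1072 = 0.20802
PN = (p₁ − p₀)/p₁ = (0.34399 − 0.20802) / 0.34399 ≈ 0.39526.
Attributable cases ≈ PN × (exposed cases) = 0.39526 × 1507 ≈ 595.65.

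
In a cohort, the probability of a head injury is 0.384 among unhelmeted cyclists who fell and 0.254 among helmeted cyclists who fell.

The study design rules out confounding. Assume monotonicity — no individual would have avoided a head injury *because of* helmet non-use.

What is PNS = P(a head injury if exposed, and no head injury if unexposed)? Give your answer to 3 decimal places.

Let p₁ = 0.384, p₀ = 0.254.
Under exogeneity and monotonicity, PNS = p₁ − p₀.
PNS = 0.384 − 0.254 = 0.13

PNS ≈ 0.130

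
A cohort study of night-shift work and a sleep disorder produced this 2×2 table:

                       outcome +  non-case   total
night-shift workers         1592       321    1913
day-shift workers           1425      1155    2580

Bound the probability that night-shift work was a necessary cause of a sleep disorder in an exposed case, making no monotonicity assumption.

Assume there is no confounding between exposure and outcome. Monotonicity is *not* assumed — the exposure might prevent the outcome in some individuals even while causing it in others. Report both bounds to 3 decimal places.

p₁ = P(outcome | exposed) = 1592/1913 = 0.8322
p₀ = P(outcome | unexposed) = 1425/2580 = 0.55233
Under exogeneity alone the bounds on PN are max{0,(p₁−p₀)/p₁} ≤ PN ≤ min{1,(1−p₀)/p₁}.
  lower = (p₁ − p₀)/p₁ = 0.27988 / 0.8322 ≈ 0.3363
  upper = min{1, (1 − p₀)/p₁} = 0.44767 / 0.8322 ≈ 0.5379

0.336 ≤ PN ≤ 0.538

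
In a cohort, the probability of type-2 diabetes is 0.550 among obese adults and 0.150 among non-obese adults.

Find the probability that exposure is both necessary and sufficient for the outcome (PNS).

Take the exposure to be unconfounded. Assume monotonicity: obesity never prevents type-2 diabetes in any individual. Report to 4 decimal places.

PNS ≈ 0.4000

Let p₁ = 0.55, p₀ = 0.15.
Under exogeneity and monotonicity, PNS = p₁ − p₀.
PNS = 0.55 − 0.15 = 0.4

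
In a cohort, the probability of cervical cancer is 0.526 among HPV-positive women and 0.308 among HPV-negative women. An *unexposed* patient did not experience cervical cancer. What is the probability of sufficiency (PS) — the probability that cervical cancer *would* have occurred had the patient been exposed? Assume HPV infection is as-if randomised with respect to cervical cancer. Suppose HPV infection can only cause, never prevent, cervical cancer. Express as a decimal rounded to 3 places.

Let p₁ = 0.526, p₀ = 0.308.
Under exogeneity and monotonicity, PS = (p₁ − p₀) / (1 − p₀).
PS = (0.526 − 0.308) / (1 − 0.308) = 0.218 / 0.692 ≈ 0.3150

PS ≈ 0.315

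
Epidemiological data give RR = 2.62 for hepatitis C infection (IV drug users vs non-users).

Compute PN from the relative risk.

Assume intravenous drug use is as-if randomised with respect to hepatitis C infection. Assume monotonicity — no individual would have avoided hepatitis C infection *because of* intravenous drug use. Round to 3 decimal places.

PN ≈ 0.618

Under exogeneity and monotonicity, PN = (RR − 1) / RR = 1 − 1/RR.
PN = (2.62 − 1) / 2.62 = 1.62 / 2.62 ≈ 0.6183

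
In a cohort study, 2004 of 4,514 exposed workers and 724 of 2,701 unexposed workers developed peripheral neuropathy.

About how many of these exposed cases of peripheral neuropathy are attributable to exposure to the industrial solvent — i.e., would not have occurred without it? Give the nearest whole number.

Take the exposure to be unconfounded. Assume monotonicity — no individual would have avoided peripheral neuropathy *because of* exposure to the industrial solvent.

about 794 cases

p₁ = P(outcome | exposed) = 2004/4514 = 0.44395
p₀ = P(outcome | unexposed) = 724/2701 = 0.26805
PN = (p₁ − p₀)/p₁ = (0.44395 − 0.26805) / 0.44395 ≈ 0.39622.
Attributable cases ≈ PN × (exposed cases) = 0.39622 × 2004 ≈ 794.03.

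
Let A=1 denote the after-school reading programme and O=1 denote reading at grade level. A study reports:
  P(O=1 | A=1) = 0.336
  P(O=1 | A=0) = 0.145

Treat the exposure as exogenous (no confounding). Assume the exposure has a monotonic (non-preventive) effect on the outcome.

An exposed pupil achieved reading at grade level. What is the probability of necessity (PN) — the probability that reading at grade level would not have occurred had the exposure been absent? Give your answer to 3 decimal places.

Let p₁ = 0.336, p₀ = 0.145.
Under exogeneity and monotonicity, PN = (p₁ − p₀) / p₁.
PN = (0.336 − 0.145) / 0.336 = 0.191 / 0.336 ≈ 0.5685

PN ≈ 0.568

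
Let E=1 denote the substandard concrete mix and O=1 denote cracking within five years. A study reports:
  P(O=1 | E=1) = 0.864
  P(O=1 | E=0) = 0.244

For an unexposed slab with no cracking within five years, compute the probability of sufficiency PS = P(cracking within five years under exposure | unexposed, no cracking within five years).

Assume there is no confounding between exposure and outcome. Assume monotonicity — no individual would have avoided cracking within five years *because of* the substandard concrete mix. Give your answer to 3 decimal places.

PS ≈ 0.820

Let p₁ = 0.864, p₀ = 0.244.
Under exogeneity and monotonicity, PS = (p₁ − p₀) / (1 − p₀).
PS = (0.864 − 0.244) / (1 − 0.244) = 0.62 / 0.756 ≈ 0.8201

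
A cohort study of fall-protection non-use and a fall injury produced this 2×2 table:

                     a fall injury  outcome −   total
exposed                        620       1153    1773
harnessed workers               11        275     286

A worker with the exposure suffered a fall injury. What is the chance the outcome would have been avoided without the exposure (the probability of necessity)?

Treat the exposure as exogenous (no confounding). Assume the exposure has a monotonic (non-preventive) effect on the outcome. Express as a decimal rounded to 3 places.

PN ≈ 0.890

p₁ = P(outcome | exposed) = 620/1773 = 0.34969
p₀ = P(outcome | unexposed) = 11/286 = 0.038462
Under exogeneity and monotonicity, PN = (p₁ − p₀)/p₁.
PN = (0.34969 − 0.038462) / 0.34969 ≈ 0.8900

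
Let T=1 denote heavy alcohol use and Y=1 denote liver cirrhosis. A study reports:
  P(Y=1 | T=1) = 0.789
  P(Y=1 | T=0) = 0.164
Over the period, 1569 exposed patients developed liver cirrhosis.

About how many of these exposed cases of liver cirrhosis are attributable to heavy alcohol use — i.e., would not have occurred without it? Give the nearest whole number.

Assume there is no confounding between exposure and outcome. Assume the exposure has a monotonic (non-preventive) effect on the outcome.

Let p₁ = 0.789, p₀ = 0.164.
PN = (p₁ − p₀)/p₁ = (0.789 − 0.164) / 0.789 ≈ 0.79214.
Attributable cases ≈ PN × (exposed cases) = 0.79214 × 1569 ≈ 1242.87.

about 1243 cases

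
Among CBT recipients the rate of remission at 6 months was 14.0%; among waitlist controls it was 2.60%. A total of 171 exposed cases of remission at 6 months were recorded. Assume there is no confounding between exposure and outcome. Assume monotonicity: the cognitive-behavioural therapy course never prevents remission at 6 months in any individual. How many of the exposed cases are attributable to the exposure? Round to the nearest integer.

p₁ = 0.14, p₀ = 0.026.
PN = (p₁ − p₀)/p₁ = (0.14 − 0.026) / 0.14 ≈ 0.81429.
Attributable cases ≈ PN × (exposed cases) = 0.81429 × 171 ≈ 139.24.

about 139 cases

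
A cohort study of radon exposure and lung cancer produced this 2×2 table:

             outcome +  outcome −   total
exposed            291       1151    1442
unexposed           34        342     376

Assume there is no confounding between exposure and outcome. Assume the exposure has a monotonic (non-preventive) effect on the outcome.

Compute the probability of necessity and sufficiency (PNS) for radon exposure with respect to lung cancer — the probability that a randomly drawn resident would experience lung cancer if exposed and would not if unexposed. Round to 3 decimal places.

PNS ≈ 0.111

p₁ = P(outcome | exposed) = 291/1442 = 0.2018
p₀ = P(outcome | unexposed) = 34/376 = 0.090426
Under exogeneity and monotonicity, PNS = p₁ − p₀.
PNS = 0.2018 − 0.090426 = 0.11138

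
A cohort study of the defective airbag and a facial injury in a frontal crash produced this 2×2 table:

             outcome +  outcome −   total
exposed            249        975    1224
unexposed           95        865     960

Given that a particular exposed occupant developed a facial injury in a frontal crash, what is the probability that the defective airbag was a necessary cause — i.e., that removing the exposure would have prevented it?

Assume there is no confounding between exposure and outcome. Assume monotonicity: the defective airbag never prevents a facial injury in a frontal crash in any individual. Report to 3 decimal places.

PN ≈ 0.514

p₁ = P(outcome | exposed) = 249/1224 = 0.20343
p₀ = P(outcome | unexposed) = 95/960 = 0.098958
Under exogeneity and monotonicity, PN = (p₁ − p₀) / p₁.
PN = (0.20343 − 0.098958) / 0.20343 = 0.10447 / 0.20343 ≈ 0.5136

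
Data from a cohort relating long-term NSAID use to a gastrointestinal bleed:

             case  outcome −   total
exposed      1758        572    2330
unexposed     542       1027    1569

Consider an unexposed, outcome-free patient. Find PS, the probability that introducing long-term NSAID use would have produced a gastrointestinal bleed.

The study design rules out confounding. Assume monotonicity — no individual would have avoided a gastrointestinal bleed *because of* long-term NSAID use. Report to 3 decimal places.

p₁ = P(outcome | exposed) = 1758/2330 = 0.75451
p₀ = P(outcome | unexposed) = 542/1569 = 0.34544
Under exogeneity and monotonicity, PS = (p₁ − p₀)/(1 − p₀).
PS = (0.75451 − 0.34544) / 0.65456 ≈ 0.6249

PS ≈ 0.625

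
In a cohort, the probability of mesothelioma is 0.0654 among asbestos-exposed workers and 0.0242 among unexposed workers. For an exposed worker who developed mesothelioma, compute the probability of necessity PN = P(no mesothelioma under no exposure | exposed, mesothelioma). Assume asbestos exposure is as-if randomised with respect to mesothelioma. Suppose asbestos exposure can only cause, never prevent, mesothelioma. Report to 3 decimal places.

PN ≈ 0.630

Let p₁ = 0.0654, p₀ = 0.0242.
Under exogeneity and monotonicity, PN = (p₁ − p₀) / p₁.
PN = (0.0654 − 0.0242) / 0.0654 = 0.0412 / 0.0654 ≈ 0.6300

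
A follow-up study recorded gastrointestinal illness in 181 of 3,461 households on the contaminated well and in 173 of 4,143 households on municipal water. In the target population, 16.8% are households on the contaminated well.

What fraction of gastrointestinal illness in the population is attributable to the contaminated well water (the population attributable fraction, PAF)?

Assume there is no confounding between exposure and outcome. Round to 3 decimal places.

PAF ≈ 0.041

p₁ = P(outcome | exposed) = 181/3461 = 0.052297
p₀ = P(outcome | unexposed) = 173/4143 = 0.041757
Overall risk P(Y=1) = π·p₁ + (1−π)·p₀ = 0.168×0.052297 + 0.832×0.041757 = 0.043528.
Under exogeneity, PAF = [P(Y=1) − p₀] / P(Y=1).
PAF = (0.043528 − 0.041757) / 0.043528 ≈ 0.0407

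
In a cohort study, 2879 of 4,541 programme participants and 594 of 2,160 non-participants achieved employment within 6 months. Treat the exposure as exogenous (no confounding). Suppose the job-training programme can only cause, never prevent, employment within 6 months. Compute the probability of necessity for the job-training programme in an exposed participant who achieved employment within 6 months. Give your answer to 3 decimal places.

PN ≈ 0.566

p₁ = P(outcome | exposed) = 2879/4541 = 0.634
p₀ = P(outcome | unexposed) = 594/2160 = 0.275
Under exogeneity and monotonicity, PN = (p₁ − p₀) / p₁.
PN = (0.634 − 0.275) / 0.634 = 0.359 / 0.634 ≈ 0.5662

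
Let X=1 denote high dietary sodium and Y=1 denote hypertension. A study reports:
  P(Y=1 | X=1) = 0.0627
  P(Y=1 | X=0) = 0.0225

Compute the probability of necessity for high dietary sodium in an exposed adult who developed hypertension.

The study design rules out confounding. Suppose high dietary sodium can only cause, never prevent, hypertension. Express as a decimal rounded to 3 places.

Let p₁ = 0.0627, p₀ = 0.0225.
Under exogeneity and monotonicity, PN = (p₁ − p₀) / p₁.
PN = (0.0627 − 0.0225) / 0.0627 = 0.0402 / 0.0627 ≈ 0.6411

PN ≈ 0.641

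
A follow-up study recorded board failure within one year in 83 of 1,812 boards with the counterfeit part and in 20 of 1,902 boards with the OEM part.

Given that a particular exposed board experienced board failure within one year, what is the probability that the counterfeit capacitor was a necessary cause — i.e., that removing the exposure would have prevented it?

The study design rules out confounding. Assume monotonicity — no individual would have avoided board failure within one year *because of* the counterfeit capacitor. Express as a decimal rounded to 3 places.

PN ≈ 0.770

p₁ = P(outcome | exposed) = 83/1812 = 0.045806
p₀ = P(outcome | unexposed) = 20/1902 = 0.010515
Under exogeneity and monotonicity, PN = (p₁ − p₀) / p₁.
PN = (0.045806 − 0.010515) / 0.045806 = 0.03529 / 0.045806 ≈ 0.7704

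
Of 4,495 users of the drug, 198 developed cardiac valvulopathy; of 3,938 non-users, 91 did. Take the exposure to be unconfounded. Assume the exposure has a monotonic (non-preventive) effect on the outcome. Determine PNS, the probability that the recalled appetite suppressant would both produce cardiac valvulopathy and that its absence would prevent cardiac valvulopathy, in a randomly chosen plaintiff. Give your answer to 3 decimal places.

p₁ = P(outcome | exposed) = 198/4495 = 0.044049
p₀ = P(outcome | unexposed) = 91/3938 = 0.023108
Under exogeneity and monotonicity, PNS = p₁ − p₀.
PNS = 0.044049 − 0.023108 = 0.020941

PNS ≈ 0.021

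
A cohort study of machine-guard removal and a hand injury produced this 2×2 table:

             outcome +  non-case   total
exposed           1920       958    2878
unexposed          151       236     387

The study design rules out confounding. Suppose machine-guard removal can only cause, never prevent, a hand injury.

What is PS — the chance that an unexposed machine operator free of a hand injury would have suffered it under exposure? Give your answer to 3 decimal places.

PS ≈ 0.454

p₁ = P(outcome | exposed) = 1920/2878 = 0.66713
p₀ = P(outcome | unexposed) = 151/387 = 0.39018
Under exogeneity and monotonicity, PS = (p₁ − p₀)/(1 − p₀).
PS = (0.66713 − 0.39018) / 0.60982 ≈ 0.4541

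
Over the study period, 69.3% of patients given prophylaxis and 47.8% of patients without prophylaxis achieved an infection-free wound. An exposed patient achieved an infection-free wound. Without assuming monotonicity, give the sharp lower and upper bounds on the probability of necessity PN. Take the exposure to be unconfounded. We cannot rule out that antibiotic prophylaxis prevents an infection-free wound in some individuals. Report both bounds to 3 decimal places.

0.310 ≤ PN ≤ 0.753

p₁ = 0.693, p₀ = 0.478.
Under exogeneity alone the bounds on PN are max{0,(p₁−p₀)/p₁} ≤ PN ≤ min{1,(1−p₀)/p₁}.
  lower = (p₁ − p₀)/p₁ = 0.215 / 0.693 ≈ 0.3102
  upper = min{1, (1 − p₀)/p₁} = 0.522 / 0.693 ≈ 0.7532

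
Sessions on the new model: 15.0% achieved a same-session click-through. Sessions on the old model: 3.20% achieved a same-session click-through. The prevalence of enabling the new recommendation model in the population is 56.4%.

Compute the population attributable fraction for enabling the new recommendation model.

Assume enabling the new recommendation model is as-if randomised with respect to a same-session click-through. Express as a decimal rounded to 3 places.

p₁ = 0.15, p₀ = 0.032.
Overall risk P(Y=1) = π·p₁ + (1−π)·p₀ = 0.564×0.15 + 0.436×0.032 = 0.098552.
Under exogeneity, PAF = [P(Y=1) − p₀] / P(Y=1).
PAF = (0.098552 − 0.032) / 0.098552 ≈ 0.6753

PAF ≈ 0.675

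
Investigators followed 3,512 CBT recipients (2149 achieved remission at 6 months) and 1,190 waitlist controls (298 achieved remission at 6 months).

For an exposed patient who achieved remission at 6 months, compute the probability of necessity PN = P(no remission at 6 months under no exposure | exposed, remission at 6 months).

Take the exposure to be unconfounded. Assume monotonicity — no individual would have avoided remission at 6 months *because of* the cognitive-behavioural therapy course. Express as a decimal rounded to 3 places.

p₁ = P(outcome | exposed) = 2149/3512 = 0.6119
p₀ = P(outcome | unexposed) = 298/1190 = 0.25042
Under exogeneity and monotonicity, PN = (p₁ − p₀) / p₁.
PN = (0.6119 − 0.25042) / 0.6119 = 0.36148 / 0.6119 ≈ 0.5908

PN ≈ 0.591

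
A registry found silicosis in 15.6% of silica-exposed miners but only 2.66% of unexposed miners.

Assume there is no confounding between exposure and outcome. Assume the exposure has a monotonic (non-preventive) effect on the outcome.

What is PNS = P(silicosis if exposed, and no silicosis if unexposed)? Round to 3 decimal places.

p₁ = 0.156, p₀ = 0.0266.
Under exogeneity and monotonicity, PNS = p₁ − p₀.
PNS = 0.156 − 0.0266 = 0.1294

PNS ≈ 0.129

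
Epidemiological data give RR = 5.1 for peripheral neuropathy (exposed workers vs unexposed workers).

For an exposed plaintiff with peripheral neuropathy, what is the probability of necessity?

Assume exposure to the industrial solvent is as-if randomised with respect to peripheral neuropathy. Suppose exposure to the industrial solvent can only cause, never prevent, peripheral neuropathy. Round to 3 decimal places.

PN ≈ 0.804

Under exogeneity and monotonicity, PN = (RR − 1) / RR = 1 − 1/RR.
PN = (5.1 − 1) / 5.1 = 4.1 / 5.1 ≈ 0.8039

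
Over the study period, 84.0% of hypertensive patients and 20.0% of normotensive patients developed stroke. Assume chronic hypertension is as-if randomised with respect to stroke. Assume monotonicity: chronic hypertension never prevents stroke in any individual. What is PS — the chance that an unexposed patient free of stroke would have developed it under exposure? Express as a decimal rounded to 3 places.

PS ≈ 0.800

p₁ = 0.84, p₀ = 0.2.
Under exogeneity and monotonicity, PS = (p₁ − p₀) / (1 − p₀).
PS = (0.84 − 0.2) / (1 − 0.2) = 0.64 / 0.8 ≈ 0.8000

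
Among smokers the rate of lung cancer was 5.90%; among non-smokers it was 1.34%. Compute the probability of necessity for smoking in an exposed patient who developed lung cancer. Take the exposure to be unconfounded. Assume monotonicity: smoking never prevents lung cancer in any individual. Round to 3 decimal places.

PN ≈ 0.773

p₁ = 0.059, p₀ = 0.0134.
Under exogeneity and monotonicity, PN = (p₁ − p₀) / p₁.
PN = (0.059 − 0.0134) / 0.059 = 0.0456 / 0.059 ≈ 0.7729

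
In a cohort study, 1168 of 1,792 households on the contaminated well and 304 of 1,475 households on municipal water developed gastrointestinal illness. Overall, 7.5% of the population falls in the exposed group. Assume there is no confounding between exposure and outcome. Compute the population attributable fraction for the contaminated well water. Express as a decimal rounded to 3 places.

p₁ = P(outcome | exposed) = 1168/1792 = 0.65179
p₀ = P(outcome | unexposed) = 304/1475 = 0.2061
Overall risk P(Y=1) = π·p₁ + (1−π)·p₀ = 0.075×0.65179 + 0.925×0.2061 = 0.23953.
Under exogeneity, PAF = [P(Y=1) − p₀] / P(Y=1).
PAF = (0.23953 − 0.2061) / 0.23953 ≈ 0.1396

PAF ≈ 0.140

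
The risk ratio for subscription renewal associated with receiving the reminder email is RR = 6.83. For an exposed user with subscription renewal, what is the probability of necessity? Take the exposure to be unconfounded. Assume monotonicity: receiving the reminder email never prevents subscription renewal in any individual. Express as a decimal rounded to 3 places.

Under exogeneity and monotonicity, PN = (RR − 1) / RR = 1 − 1/RR.
PN = (6.83 − 1) / 6.83 = 5.83 / 6.83 ≈ 0.8536

PN ≈ 0.854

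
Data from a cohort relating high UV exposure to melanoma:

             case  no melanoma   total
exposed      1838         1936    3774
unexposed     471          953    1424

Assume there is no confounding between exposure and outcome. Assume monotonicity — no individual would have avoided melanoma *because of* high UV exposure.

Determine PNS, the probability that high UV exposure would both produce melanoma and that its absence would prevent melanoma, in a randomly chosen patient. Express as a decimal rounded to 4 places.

p₁ = P(outcome | exposed) = 1838/3774 = 0.48702
p₀ = P(outcome | unexposed) = 471/1424 = 0.33076
Under exogeneity and monotonicity, PNS = p₁ − p₀.
PNS = 0.48702 − 0.33076 = 0.15626

PNS ≈ 0.1563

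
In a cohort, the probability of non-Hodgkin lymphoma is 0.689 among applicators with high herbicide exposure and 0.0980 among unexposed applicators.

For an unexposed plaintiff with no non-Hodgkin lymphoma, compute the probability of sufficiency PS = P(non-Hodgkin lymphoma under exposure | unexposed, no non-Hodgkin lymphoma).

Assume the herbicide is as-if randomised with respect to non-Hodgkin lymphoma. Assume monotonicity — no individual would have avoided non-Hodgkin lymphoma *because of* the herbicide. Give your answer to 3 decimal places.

PS ≈ 0.655

Let p₁ = 0.689, p₀ = 0.098.
Under exogeneity and monotonicity, PS = (p₁ − p₀) / (1 − p₀).
PS = (0.689 − 0.098) / (1 − 0.098) = 0.591 / 0.902 ≈ 0.6552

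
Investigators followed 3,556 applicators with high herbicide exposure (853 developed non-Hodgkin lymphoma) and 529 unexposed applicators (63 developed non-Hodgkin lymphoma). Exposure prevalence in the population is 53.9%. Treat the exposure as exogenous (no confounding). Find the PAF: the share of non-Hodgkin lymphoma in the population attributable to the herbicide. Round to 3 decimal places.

PAF ≈ 0.353

p₁ = P(outcome | exposed) = 853/3556 = 0.23988
p₀ = P(outcome | unexposed) = 63/529 = 0.11909
Overall risk P(Y=1) = π·p₁ + (1−π)·p₀ = 0.539×0.23988 + 0.461×0.11909 = 0.1842.
Under exogeneity, PAF = [P(Y=1) − p₀] / P(Y=1).
PAF = (0.1842 − 0.11909) / 0.1842 ≈ 0.3534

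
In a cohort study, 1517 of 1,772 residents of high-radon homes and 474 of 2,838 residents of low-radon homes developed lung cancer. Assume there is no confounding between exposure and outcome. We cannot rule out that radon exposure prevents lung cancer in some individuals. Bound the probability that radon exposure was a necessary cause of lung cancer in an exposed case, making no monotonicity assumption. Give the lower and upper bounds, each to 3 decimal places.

p₁ = P(outcome | exposed) = 1517/1772 = 0.85609
p₀ = P(outcome | unexposed) = 474/2838 = 0.16702
Under exogeneity alone the bounds on PN are max{0,(p₁−p₀)/p₁} ≤ PN ≤ min{1,(1−p₀)/p₁}.
  lower = (p₁ − p₀)/p₁ = 0.68908 / 0.85609 ≈ 0.8049
  upper = min{1, (1 − p₀)/p₁} = 0.83298 / 0.85609 ≈ 0.9730

0.805 ≤ PN ≤ 0.973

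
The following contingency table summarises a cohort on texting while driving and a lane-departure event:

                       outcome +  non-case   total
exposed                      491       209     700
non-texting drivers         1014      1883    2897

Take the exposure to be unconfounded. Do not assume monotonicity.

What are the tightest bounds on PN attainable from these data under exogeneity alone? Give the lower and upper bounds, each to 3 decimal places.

p₁ = P(outcome | exposed) = 491/700 = 0.70143
p₀ = P(outcome | unexposed) = 1014/2897 = 0.35002
Under exogeneity alone the bounds on PN are max{0,(p₁−p₀)/p₁} ≤ PN ≤ min{1,(1−p₀)/p₁}.
  lower = (p₁ − p₀)/p₁ = 0.35141 / 0.70143 ≈ 0.5010
  upper = min{1, (1 − p₀)/p₁} = 0.64998 / 0.70143 ≈ 0.9267

0.501 ≤ PN ≤ 0.927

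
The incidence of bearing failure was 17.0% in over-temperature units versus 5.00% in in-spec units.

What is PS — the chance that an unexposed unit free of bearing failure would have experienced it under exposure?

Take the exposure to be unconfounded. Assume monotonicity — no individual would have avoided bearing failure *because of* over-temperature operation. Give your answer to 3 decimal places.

p₁ = 0.17, p₀ = 0.05.
Under exogeneity and monotonicity, PS = (p₁ − p₀) / (1 − p₀).
PS = (0.17 − 0.05) / (1 − 0.05) = 0.12 / 0.95 ≈ 0.1263

PS ≈ 0.126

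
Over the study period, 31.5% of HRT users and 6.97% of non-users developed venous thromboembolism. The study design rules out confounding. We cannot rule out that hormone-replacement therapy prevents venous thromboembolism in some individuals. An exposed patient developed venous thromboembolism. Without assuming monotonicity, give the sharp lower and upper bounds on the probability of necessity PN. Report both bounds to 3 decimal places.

p₁ = 0.315, p₀ = 0.0697.
Under exogeneity alone the bounds on PN are max{0,(p₁−p₀)/p₁} ≤ PN ≤ min{1,(1−p₀)/p₁}.
  lower = (p₁ − p₀)/p₁ = 0.2453 / 0.315 ≈ 0.7787
  upper = min{1, (1 − p₀)/p₁} = 0.9303 / 0.315 ≈ 2.9533 → capped at 1

0.779 ≤ PN ≤ 1.000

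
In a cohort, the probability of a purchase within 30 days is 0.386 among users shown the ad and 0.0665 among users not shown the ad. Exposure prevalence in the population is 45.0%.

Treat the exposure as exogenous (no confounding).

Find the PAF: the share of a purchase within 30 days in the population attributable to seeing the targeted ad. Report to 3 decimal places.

Let p₁ = 0.386, p₀ = 0.0665.
Overall risk P(Y=1) = π·p₁ + (1−π)·p₀ = 0.45×0.386 + 0.55×0.0665 = 0.21028.
Under exogeneity, PAF = [P(Y=1) − p₀] / P(Y=1).
PAF = (0.21028 − 0.0665) / 0.21028 ≈ 0.6837

PAF ≈ 0.684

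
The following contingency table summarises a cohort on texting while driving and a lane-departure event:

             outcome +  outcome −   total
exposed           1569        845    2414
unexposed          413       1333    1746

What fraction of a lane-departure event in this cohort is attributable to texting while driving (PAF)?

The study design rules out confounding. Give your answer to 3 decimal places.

PAF ≈ 0.504

p₁ = P(outcome | exposed) = 1569/2414 = 0.64996
p₀ = P(outcome | unexposed) = 413/1746 = 0.23654
Exposure prevalence π = 2414/4160 = 0.58029; overall risk P(Y=1) = 0.47644.
Under exogeneity, PAF = [P(Y=1) − p₀]/P(Y=1).
PAF = (0.47644 − 0.23654) / 0.47644 ≈ 0.5035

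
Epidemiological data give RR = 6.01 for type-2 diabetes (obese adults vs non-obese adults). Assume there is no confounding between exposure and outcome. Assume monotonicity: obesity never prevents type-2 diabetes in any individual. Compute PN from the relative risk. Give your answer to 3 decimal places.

Under exogeneity and monotonicity, PN = (RR − 1) / RR = 1 − 1/RR.
PN = (6.01 − 1) / 6.01 = 5.01 / 6.01 ≈ 0.8336

PN ≈ 0.834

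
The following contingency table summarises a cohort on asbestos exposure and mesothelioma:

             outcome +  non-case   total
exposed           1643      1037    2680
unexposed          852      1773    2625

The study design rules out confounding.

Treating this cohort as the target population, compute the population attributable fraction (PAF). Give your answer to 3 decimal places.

p₁ = P(outcome | exposed) = 1643/2680 = 0.61306
p₀ = P(outcome | unexposed) = 852/2625 = 0.32457
Exposure prevalence π = 2680/5305 = 0.50518; overall risk P(Y=1) = 0.47031.
Under exogeneity, PAF = [P(Y=1) − p₀]/P(Y=1).
PAF = (0.47031 − 0.32457) / 0.47031 ≈ 0.3099

PAF ≈ 0.310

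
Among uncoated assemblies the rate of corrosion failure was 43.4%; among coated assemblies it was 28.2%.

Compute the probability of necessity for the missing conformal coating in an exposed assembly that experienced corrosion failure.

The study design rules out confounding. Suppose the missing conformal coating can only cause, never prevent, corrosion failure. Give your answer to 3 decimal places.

p₁ = 0.434, p₀ = 0.282.
Under exogeneity and monotonicity, PN = (p₁ − p₀) / p₁.
PN = (0.434 − 0.282) / 0.434 = 0.152 / 0.434 ≈ 0.3502

PN ≈ 0.350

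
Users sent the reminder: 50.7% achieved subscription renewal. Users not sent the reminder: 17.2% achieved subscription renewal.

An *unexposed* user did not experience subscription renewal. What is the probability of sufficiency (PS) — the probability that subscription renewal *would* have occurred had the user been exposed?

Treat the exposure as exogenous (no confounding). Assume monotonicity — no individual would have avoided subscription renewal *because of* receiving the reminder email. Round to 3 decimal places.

p₁ = 0.507, p₀ = 0.172.
Under exogeneity and monotonicity, PS = (p₁ − p₀) / (1 − p₀).
PS = (0.507 − 0.172) / (1 − 0.172) = 0.335 / 0.828 ≈ 0.4046

PS ≈ 0.405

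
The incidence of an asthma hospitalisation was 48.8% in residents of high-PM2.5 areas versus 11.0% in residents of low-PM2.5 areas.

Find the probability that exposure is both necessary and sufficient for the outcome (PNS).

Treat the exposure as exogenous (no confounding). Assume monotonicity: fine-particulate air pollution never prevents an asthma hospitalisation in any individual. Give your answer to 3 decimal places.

PNS ≈ 0.378

p₁ = 0.488, p₀ = 0.11.
Under exogeneity and monotonicity, PNS = p₁ − p₀.
PNS = 0.488 − 0.11 = 0.378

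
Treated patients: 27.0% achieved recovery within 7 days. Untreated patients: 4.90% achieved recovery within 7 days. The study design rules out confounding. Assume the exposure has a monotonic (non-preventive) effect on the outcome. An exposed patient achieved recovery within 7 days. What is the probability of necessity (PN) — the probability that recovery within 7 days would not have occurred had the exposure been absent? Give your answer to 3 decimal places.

PN ≈ 0.819

p₁ = 0.27, p₀ = 0.049.
Under exogeneity and monotonicity, PN = (p₁ − p₀) / p₁.
PN = (0.27 − 0.049) / 0.27 = 0.221 / 0.27 ≈ 0.8185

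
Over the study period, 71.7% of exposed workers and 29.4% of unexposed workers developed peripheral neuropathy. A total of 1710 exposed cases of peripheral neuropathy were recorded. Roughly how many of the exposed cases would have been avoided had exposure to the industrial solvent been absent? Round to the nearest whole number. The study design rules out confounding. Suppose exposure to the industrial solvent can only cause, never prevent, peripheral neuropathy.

about 1009 cases

p₁ = 0.717, p₀ = 0.294.
PN = (p₁ − p₀)/p₁ = (0.717 − 0.294) / 0.717 ≈ 0.58996.
Attributable cases ≈ PN × (exposed cases) = 0.58996 × 1710 ≈ 1008.83.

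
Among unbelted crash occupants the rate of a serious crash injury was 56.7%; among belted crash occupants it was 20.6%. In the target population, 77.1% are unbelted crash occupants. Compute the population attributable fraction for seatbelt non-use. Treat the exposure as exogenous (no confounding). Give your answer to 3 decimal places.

p₁ = 0.567, p₀ = 0.206.
Overall risk P(Y=1) = π·p₁ + (1−π)·p₀ = 0.771×0.567 + 0.229×0.206 = 0.48433.
Under exogeneity, PAF = [P(Y=1) − p₀] / P(Y=1).
PAF = (0.48433 − 0.206) / 0.48433 ≈ 0.5747

PAF ≈ 0.575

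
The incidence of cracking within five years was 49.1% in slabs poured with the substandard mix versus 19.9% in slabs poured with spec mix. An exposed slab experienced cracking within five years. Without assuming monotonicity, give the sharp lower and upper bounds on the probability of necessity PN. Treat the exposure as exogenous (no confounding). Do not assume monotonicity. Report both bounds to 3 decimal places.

0.595 ≤ PN ≤ 1.000

p₁ = 0.491, p₀ = 0.199.
Under exogeneity alone the bounds on PN are max{0,(p₁−p₀)/p₁} ≤ PN ≤ min{1,(1−p₀)/p₁}.
  lower = (p₁ − p₀)/p₁ = 0.292 / 0.491 ≈ 0.5947
  upper = min{1, (1 − p₀)/p₁} = 0.801 / 0.491 ≈ 1.6314 → capped at 1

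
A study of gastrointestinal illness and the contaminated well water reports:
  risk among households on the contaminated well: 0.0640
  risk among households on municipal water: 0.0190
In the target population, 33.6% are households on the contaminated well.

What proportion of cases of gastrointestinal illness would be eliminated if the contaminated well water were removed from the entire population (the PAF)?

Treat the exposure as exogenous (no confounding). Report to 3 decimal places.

Let p₁ = 0.064, p₀ = 0.019.
Overall risk P(Y=1) = π·p₁ + (1−π)·p₀ = 0.336×0.064 + 0.664×0.019 = 0.03412.
Under exogeneity, PAF = [P(Y=1) − p₀] / P(Y=1).
PAF = (0.03412 − 0.019) / 0.03412 ≈ 0.4431

PAF ≈ 0.443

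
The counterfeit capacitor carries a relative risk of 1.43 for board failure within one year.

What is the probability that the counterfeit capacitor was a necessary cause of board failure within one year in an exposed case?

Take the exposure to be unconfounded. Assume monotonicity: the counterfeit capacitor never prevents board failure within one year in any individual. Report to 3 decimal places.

PN ≈ 0.301

Under exogeneity and monotonicity, PN = (RR − 1) / RR = 1 − 1/RR.
PN = (1.43 − 1) / 1.43 = 0.43 / 1.43 ≈ 0.3007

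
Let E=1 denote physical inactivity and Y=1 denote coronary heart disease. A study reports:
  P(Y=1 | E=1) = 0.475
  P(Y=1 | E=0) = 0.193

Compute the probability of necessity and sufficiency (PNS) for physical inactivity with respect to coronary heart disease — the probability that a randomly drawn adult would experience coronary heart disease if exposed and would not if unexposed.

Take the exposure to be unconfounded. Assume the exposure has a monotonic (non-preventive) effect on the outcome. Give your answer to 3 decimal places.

PNS ≈ 0.282

Let p₁ = 0.475, p₀ = 0.193.
Under exogeneity and monotonicity, PNS = p₁ − p₀.
PNS = 0.475 − 0.193 = 0.282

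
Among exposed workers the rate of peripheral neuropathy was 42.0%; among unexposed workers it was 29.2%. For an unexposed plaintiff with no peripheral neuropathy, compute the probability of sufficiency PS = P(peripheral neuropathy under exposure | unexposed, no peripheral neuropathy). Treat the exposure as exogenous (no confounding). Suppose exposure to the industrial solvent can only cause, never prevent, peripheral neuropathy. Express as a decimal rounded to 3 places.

p₁ = 0.42, p₀ = 0.292.
Under exogeneity and monotonicity, PS = (p₁ − p₀) / (1 − p₀).
PS = (0.42 − 0.292) / (1 − 0.292) = 0.128 / 0.708 ≈ 0.1808

PS ≈ 0.181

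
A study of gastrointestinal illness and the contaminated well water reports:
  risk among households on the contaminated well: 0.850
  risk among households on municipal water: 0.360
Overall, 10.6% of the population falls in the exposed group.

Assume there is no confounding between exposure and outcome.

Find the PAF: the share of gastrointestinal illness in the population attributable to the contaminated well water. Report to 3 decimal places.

PAF ≈ 0.126

Let p₁ = 0.85, p₀ = 0.36.
Overall risk P(Y=1) = π·p₁ + (1−π)·p₀ = 0.106×0.85 + 0.894×0.36 = 0.41194.
Under exogeneity, PAF = [P(Y=1) − p₀] / P(Y=1).
PAF = (0.41194 − 0.36) / 0.41194 ≈ 0.1261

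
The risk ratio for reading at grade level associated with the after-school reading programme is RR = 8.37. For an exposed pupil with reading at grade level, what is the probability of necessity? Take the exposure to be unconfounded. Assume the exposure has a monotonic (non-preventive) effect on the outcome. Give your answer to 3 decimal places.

Under exogeneity and monotonicity, PN = (RR − 1) / RR = 1 − 1/RR.
PN = (8.37 − 1) / 8.37 = 7.37 / 8.37 ≈ 0.8805

PN ≈ 0.881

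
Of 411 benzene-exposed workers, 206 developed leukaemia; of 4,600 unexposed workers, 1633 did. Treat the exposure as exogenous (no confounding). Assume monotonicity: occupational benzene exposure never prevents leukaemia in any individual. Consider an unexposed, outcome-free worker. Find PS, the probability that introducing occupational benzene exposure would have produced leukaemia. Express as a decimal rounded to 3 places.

p₁ = P(outcome | exposed) = 206/411 = 0.50122
p₀ = P(outcome | unexposed) = 1633/4600 = 0.355
Under exogeneity and monotonicity, PS = (p₁ − p₀) / (1 − p₀).
PS = (0.50122 − 0.355) / (1 − 0.355) = 0.14622 / 0.645 ≈ 0.2267

PS ≈ 0.227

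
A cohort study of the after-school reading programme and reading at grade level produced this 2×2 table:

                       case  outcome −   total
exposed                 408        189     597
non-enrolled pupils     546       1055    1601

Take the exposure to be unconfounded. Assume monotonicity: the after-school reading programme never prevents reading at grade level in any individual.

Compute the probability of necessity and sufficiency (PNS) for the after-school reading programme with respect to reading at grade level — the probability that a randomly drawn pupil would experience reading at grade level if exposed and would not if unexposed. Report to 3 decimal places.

p₁ = P(outcome | exposed) = 408/597 = 0.68342
p₀ = P(outcome | unexposed) = 546/1601 = 0.34104
Under exogeneity and monotonicity, PNS = p₁ − p₀.
PNS = 0.68342 − 0.34104 = 0.34238

PNS ≈ 0.342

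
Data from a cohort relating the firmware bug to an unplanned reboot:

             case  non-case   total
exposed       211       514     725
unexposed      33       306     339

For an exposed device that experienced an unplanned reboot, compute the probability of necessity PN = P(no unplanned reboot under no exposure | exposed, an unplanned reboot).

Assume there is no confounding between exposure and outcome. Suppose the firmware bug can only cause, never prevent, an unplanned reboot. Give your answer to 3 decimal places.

p₁ = P(outcome | exposed) = 211/725 = 0.29103
p₀ = P(outcome | unexposed) = 33/339 = 0.097345
Under exogeneity and monotonicity, PN = (p₁ − p₀)/p₁.
PN = (0.29103 − 0.097345) / 0.29103 ≈ 0.6655

PN ≈ 0.666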